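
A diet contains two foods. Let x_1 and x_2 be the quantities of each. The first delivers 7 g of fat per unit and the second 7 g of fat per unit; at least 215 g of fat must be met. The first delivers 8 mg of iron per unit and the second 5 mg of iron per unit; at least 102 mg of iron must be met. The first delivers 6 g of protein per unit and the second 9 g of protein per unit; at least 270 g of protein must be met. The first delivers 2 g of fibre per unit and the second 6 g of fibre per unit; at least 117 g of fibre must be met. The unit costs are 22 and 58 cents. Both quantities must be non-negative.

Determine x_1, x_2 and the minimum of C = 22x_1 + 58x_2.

Vertices and C = 22x_1 + 58x_2:
  (0, 215/7) → C = 12470/7
  (117/2, 0) → C = 1287
  (15/7, 200/7) → C = 11930/7
  (63/2, 9) → C = 1215
The feasible region is unbounded (it extends along (0, 1), (1, 0)), but C strictly increases along every unbounded feasible direction, so there is no improving ray and the minimum is attained at a vertex.

x_1 = 63/2, x_2 = 9, minimum C = 1215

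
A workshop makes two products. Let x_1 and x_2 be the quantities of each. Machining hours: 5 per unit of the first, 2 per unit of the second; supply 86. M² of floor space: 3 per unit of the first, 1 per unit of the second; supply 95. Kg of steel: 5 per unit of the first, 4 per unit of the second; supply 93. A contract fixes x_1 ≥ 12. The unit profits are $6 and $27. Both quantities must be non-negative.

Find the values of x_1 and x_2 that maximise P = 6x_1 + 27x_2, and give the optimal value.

x_1 = 12, x_2 = 33/4, maximum P = 1179/4

Vertices and P = 6x_1 + 27x_2:
  (86/5, 0) → P = 516/5
  (12, 0) → P = 72
  (79/5, 7/2) → P = 1893/10
  (12, 33/4) → P = 1179/4

The optimum lies where 5x_1 + 4x_2 = 93 and x_1 = 12.
Solving simultaneously gives x_1 = 12, x_2 = 33/4.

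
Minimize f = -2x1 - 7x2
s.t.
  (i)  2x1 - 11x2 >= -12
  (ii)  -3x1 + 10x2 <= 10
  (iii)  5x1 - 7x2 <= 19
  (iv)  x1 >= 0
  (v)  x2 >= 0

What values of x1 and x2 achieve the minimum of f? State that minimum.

x1 = 293/41, x2 = 98/41, minimum f = -1272/41

Vertices and f = -2x1 - 7x2:
  (10/13, 16/13) → f = -132/13
  (293/41, 98/41) → f = -1272/41
  (0, 1) → f = -7
  (19/5, 0) → f = -38/5
  (0, 0) → f = 0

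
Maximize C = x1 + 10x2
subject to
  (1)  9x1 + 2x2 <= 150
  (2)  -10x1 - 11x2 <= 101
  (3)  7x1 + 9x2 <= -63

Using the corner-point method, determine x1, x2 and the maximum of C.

Corner points and C = x1 + 10x2:
  (1852/79, -2409/79) → C = -22238/79
  (1476/67, -1617/67) → C = -14694/67
  (-216/13, 77/13) → C = 554/13

The optimum lies where -10x1 - 11x2 = 101 and 7x1 + 9x2 = -63.
Solving simultaneously gives x1 = -216/13, x2 = 77/13.

x1 = -216/13, x2 = 77/13, maximum C = 554/13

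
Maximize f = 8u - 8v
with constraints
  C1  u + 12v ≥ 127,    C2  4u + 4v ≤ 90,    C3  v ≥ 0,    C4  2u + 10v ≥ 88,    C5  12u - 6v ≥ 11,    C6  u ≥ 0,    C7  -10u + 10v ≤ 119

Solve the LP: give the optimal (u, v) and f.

Feasible corners and f = 8u - 8v:
  (13, 19/2) → f = 28
  (149/25, 1513/150) → f = -2476/75
  (73/9, 259/18) → f = -452/9

The binding constraints are u + 12v = 127 and 4u + 4v = 90.
Solving simultaneously gives u = 13, v = 19/2.

u = 13, v = 19/2, maximum f = 28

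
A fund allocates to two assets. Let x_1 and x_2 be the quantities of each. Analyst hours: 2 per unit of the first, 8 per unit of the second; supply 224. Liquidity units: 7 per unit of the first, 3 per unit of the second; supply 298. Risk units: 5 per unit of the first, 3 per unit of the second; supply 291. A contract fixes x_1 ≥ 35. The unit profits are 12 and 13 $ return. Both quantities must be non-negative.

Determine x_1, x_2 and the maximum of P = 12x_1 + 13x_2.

x_1 = 35, x_2 = 53/3, maximum P = 1949/3

Feasible corners and P = 12x_1 + 13x_2:
  (298/7, 0) → P = 3576/7
  (35, 0) → P = 420
  (35, 53/3) → P = 1949/3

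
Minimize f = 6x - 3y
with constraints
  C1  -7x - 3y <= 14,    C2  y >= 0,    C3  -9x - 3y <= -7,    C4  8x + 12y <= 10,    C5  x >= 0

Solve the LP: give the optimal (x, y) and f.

x = 9/14, y = 17/42, minimum f = 37/14

Corner points and f = 6x - 3y:
  (7/9, 0) → f = 14/3
  (5/4, 0) → f = 15/2
  (9/14, 17/42) → f = 37/14

At the optimal vertex, -9x - 3y = -7 and 8x + 12y = 10.
Solving simultaneously gives x = 9/14, y = 17/42.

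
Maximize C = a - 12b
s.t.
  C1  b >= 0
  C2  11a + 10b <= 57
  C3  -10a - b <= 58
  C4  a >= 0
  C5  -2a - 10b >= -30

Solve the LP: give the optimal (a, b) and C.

Corner points and C = a - 12b:
  (57/11, 0) → C = 57/11
  (0, 0) → C = 0
  (3, 12/5) → C = -129/5
  (0, 3) → C = -36

At the optimal vertex, b = 0 and 11a + 10b = 57.
Solving simultaneously gives a = 57/11, b = 0.

a = 57/11, b = 0, maximum C = 57/11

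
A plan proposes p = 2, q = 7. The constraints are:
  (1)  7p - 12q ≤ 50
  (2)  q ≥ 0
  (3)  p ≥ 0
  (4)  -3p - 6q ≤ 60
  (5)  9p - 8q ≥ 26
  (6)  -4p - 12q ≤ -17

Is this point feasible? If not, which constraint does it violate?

Constraint (5): 9p - 8q = -38, which is not ≥ 26. All other constraints are satisfied.

not feasible — violates (5)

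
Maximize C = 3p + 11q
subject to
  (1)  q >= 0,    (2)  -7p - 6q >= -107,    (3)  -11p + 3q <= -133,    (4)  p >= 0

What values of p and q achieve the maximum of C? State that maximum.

p = 373/29, q = 82/29, maximum C = 2021/29

Corner points and C = 3p + 11q:
  (107/7, 0) → C = 321/7
  (133/11, 0) → C = 399/11
  (373/29, 82/29) → C = 2021/29

At the optimal vertex, -7p - 6q = -107 and -11p + 3q = -133.
Solving simultaneously gives p = 373/29, q = 82/29.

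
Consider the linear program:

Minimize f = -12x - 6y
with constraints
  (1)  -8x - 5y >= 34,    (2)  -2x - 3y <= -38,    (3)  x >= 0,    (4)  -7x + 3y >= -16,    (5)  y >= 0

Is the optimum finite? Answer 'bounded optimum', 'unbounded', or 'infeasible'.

The boundaries -8x - 5y = 34 and -2x - 3y = -38 meet at (-146/7, 186/7), but that point violates x ≥ 0. Every candidate vertex is excluded by some other constraint, so the feasible region is empty.

infeasible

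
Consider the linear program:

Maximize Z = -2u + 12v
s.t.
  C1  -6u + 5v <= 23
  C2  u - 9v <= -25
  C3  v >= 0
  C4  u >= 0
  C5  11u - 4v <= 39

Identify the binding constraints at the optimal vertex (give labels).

C1 and C5

Vertices and Z = -2u + 12v:
  (0, 23/5) → Z = 276/5
  (287/31, 487/31) → Z = 170
  (0, 25/9) → Z = 100/3
  (451/95, 314/95) → Z = 2866/95

The maximum is at (287/31, 487/31). Substituting into each constraint, equality holds for C1 and C5; the remaining constraints have slack.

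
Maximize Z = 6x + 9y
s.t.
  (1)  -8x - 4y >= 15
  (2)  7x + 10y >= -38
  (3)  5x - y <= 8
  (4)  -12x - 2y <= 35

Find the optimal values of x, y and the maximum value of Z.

x = -55/16, y = 25/8, maximum Z = 15/2

Vertices and Z = 6x + 9y:
  (1/26, -199/52) → Z = -1779/52
  (-55/16, 25/8) → Z = 15/2
  (-137/53, -211/106) → Z = -3543/106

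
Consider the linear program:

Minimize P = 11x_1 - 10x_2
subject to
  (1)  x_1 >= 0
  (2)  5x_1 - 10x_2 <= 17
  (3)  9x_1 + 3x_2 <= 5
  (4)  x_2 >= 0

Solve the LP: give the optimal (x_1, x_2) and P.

x_1 = 0, x_2 = 5/3, minimum P = -50/3

Corner points and P = 11x_1 - 10x_2:
  (0, 5/3) → P = -50/3
  (0, 0) → P = 0
  (5/9, 0) → P = 55/9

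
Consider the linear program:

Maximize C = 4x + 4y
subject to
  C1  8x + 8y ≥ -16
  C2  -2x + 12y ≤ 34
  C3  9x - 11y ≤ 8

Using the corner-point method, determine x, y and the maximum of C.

x = 235/43, y = 161/43, maximum C = 1584/43

Feasible corners and C = 4x + 4y:
  (-29/7, 15/7) → C = -8
  (-7/10, -13/10) → C = -8
  (235/43, 161/43) → C = 1584/43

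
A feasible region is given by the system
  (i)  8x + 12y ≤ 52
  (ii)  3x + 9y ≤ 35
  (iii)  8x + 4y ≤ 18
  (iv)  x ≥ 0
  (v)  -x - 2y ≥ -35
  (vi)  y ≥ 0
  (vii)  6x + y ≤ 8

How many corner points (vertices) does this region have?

5

The feasible vertices (each the meet of two boundaries and inside every other half-plane) are:
  (11/30, 113/30)
  (0, 35/9)
  (7/8, 11/4)
  (0, 0)
  (4/3, 0)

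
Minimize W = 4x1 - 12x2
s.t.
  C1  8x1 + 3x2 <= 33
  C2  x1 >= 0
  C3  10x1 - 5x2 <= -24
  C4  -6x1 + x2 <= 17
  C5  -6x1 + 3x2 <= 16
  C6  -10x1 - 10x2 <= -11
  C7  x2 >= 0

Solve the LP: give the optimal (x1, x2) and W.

x1 = 17/14, x2 = 163/21, minimum W = -618/7

Corner points and W = 4x1 - 12x2:
  (93/70, 261/35) → W = -2946/35
  (17/14, 163/21) → W = -618/7
  (0, 24/5) → W = -288/5
  (0, 16/3) → W = -64

At the optimal vertex, 8x1 + 3x2 = 33 and -6x1 + 3x2 = 16.
Solving simultaneously gives x1 = 17/14, x2 = 163/21.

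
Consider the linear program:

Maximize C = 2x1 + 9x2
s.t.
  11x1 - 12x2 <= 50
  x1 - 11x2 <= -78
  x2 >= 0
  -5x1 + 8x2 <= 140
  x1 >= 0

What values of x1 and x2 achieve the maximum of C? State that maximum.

x1 = 520/7, x2 = 895/14, maximum C = 10135/14

At the optimal vertex, 11x1 - 12x2 = 50 and -5x1 + 8x2 = 140.
Solving simultaneously gives x1 = 520/7, x2 = 895/14.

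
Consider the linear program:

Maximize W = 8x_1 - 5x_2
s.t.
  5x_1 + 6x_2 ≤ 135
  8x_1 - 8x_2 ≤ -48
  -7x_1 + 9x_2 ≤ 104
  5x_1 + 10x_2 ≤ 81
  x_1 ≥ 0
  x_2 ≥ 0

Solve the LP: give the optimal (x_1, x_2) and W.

Feasible corners and W = 8x_1 - 5x_2:
  (7/5, 37/5) → W = -129/5
  (0, 6) → W = -30
  (0, 81/10) → W = -81/2

At the optimal vertex, 8x_1 - 8x_2 = -48 and 5x_1 + 10x_2 = 81.
Solving simultaneously gives x_1 = 7/5, x_2 = 37/5.

x_1 = 7/5, x_2 = 37/5, maximum W = -129/5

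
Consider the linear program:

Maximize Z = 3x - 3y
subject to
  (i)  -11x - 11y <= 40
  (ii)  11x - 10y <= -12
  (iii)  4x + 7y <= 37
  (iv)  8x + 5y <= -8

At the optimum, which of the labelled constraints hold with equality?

Extreme points and Z = 3x - 3y:
  (-76/33, -4/3) → Z = -32/11
  (-229/11, 189/11) → Z = -114
  (-28/27, 8/135) → Z = -148/45
  (-241/36, 82/9) → Z = -569/12

The maximum is at (-76/33, -4/3). Substituting into each constraint, equality holds for (i) and (ii); the remaining constraints have slack.

(i) and (ii)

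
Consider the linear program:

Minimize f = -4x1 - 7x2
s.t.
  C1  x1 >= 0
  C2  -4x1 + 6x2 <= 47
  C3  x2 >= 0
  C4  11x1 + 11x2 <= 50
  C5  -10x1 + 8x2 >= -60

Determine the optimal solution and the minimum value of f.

Feasible corners and f = -4x1 - 7x2:
  (0, 0) → f = 0
  (0, 50/11) → f = -350/11
  (50/11, 0) → f = -200/11

The optimum lies where x1 = 0 and 11x1 + 11x2 = 50.
Solving simultaneously gives x1 = 0, x2 = 50/11.

x1 = 0, x2 = 50/11, minimum f = -350/11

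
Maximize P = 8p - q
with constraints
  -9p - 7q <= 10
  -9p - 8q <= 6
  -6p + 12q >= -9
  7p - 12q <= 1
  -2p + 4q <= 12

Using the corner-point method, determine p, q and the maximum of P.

p = 37, q = 43/2, maximum P = 549/2

Extreme points and P = 8p - q:
  (-16/41, -51/164) → P = -461/164
  (-30/13, 24/13) → P = -264/13
  (37, 43/2) → P = 549/2

The binding constraints are 7p - 12q = 1 and -2p + 4q = 12.
Solving simultaneously gives p = 37, q = 43/2.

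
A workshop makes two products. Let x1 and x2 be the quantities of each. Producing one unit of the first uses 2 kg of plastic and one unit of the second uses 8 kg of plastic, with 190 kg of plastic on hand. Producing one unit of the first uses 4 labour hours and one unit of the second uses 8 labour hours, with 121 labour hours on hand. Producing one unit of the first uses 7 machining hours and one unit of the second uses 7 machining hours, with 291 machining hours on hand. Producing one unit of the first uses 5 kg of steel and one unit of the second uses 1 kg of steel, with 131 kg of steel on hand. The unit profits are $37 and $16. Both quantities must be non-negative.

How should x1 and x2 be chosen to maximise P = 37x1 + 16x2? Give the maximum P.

x1 = 103/4, x2 = 9/4, maximum P = 3955/4

Corner points and P = 37x1 + 16x2:
  (0, 0) → P = 0
  (0, 121/8) → P = 242
  (131/5, 0) → P = 4847/5
  (103/4, 9/4) → P = 3955/4

At the optimal vertex, 4x1 + 8x2 = 121 and 5x1 + x2 = 131.
Solving simultaneously gives x1 = 103/4, x2 = 9/4.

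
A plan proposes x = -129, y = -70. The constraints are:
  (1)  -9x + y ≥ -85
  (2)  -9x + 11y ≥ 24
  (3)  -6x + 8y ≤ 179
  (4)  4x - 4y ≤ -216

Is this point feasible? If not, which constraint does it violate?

not feasible — violates (3)

Constraint (3): -6x + 8y = 214, which is not ≤ 179. All other constraints are satisfied.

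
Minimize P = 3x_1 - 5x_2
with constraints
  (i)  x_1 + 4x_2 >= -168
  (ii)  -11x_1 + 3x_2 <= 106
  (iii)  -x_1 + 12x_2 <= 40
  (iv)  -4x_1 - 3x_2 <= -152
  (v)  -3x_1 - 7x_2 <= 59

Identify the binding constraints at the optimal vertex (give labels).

Corner points and P = 3x_1 - 5x_2:
  (188, -89) → P = 1009
  (568/17, 104/17) → P = 1184/17
  (1241/19, -692/19) → P = 7183/19
The feasible region is unbounded (it extends along (12, 1), (4, -1)), but P strictly increases along every unbounded feasible direction, so there is no improving ray and the minimum is attained at a vertex.

The minimum is at (568/17, 104/17). Substituting into each constraint, equality holds for (iii) and (iv); the remaining constraints have slack.

(iii) and (iv)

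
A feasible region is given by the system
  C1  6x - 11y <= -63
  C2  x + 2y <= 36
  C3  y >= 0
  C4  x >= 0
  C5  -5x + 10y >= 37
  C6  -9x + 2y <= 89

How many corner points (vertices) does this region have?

3

Of the 15 pairwise boundary intersections, those satisfying every inequality are:
  (270/23, 279/23)
  (0, 63/11)
  (0, 18)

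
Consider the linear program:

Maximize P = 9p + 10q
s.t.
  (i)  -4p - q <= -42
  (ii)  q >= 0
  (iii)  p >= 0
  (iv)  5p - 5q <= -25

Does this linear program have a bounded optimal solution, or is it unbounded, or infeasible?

From the feasible point (0, 42), moving in the direction (0, 1) keeps every constraint satisfied while P increases without bound.

unbounded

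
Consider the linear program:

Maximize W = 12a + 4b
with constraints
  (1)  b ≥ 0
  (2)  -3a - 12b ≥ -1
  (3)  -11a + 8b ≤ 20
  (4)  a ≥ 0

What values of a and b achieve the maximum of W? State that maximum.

Corner points and W = 12a + 4b:
  (1/3, 0) → W = 4
  (0, 0) → W = 0
  (0, 1/12) → W = 1/3

a = 1/3, b = 0, maximum W = 4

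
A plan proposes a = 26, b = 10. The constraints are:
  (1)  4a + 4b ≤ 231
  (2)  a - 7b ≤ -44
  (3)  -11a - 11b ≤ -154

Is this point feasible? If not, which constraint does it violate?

(1): 144 ≤ 231 ✓
(2): -44 ≤ -44 ✓
(3): -396 ≤ -154 ✓

feasible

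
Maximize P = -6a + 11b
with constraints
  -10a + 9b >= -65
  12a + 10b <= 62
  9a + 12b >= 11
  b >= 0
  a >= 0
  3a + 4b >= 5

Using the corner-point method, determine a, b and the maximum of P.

Corner points and P = -6a + 11b:
  (31/6, 0) → P = -31
  (0, 31/5) → P = 341/5
  (5/3, 0) → P = -10
  (0, 5/4) → P = 55/4

a = 0, b = 31/5, maximum P = 341/5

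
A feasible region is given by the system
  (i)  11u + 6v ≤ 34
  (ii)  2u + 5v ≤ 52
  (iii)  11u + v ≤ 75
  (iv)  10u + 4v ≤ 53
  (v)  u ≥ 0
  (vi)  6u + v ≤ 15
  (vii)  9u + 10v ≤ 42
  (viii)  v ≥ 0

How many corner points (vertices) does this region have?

The feasible vertices (each the meet of two boundaries and inside every other half-plane) are:
  (56/25, 39/25)
  (11/7, 39/14)
  (0, 21/5)
  (0, 0)
  (5/2, 0)

5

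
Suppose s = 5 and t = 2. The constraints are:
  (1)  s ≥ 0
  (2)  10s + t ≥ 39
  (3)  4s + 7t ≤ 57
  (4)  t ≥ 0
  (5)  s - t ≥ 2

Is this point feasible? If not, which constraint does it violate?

(1): 5 ≥ 0 ✓
(2): 52 ≥ 39 ✓
(3): 34 ≤ 57 ✓
(4): 2 ≥ 0 ✓
(5): 3 ≥ 2 ✓

feasible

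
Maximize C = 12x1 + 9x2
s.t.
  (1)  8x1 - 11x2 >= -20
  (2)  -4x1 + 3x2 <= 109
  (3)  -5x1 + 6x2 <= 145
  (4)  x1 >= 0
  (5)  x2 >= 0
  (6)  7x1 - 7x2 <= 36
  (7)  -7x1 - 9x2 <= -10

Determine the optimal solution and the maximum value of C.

Feasible corners and C = 12x1 + 9x2:
  (0, 20/11) → C = 180/11
  (536/21, 428/21) → C = 3428/7
  (0, 10/9) → C = 10
  (36/7, 0) → C = 432/7
  (10/7, 0) → C = 120/7

The optimum lies where 8x1 - 11x2 = -20 and 7x1 - 7x2 = 36.
Solving simultaneously gives x1 = 536/21, x2 = 428/21.

x1 = 536/21, x2 = 428/21, maximum C = 3428/7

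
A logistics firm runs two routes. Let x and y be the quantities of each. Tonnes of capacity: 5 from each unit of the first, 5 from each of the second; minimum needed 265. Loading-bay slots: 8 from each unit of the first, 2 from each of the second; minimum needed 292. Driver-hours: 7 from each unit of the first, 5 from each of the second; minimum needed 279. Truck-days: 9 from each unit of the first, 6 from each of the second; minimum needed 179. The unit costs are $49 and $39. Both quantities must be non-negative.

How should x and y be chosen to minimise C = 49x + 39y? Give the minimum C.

Extreme points and C = 49x + 39y:
  (0, 146) → C = 5694
  (53, 0) → C = 2597
  (31, 22) → C = 2377
The feasible region is unbounded (it extends along (0, 1), (1, 0)), but C strictly increases along every unbounded feasible direction, so there is no improving ray and the minimum is attained at a vertex.

x = 31, y = 22, minimum C = 2377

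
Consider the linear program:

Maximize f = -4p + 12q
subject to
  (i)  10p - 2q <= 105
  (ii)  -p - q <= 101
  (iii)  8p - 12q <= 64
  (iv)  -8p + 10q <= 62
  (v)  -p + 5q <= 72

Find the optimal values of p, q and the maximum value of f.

Extreme points and f = -4p + 12q:
  (283/26, 25/13) → f = -266/13
  (223/16, 275/16) → f = 301/2
  (-287/5, -218/5) → f = -1468/5
  (-536/9, -373/9) → f = -2332/9
  (41/3, 257/15) → f = 2264/15

The binding constraints are -8p + 10q = 62 and -p + 5q = 72.
Solving simultaneously gives p = 41/3, q = 257/15.

p = 41/3, q = 257/15, maximum f = 2264/15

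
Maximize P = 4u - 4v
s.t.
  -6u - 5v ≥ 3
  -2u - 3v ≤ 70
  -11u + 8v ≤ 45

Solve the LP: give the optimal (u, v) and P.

Vertices and P = 4u - 4v:
  (341/8, -207/4) → P = 755/2
  (-249/103, 237/103) → P = -1944/103
  (-695/49, -680/49) → P = -60/49

At the optimal vertex, -6u - 5v = 3 and -2u - 3v = 70.
Solving simultaneously gives u = 341/8, v = -207/4.

u = 341/8, v = -207/4, maximum P = 755/2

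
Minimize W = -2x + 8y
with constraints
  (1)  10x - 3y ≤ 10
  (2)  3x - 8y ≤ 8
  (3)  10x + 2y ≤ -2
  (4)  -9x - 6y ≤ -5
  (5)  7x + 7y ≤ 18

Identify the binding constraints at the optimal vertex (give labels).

(3) and (4)

Extreme points and W = -2x + 8y:
  (-11/21, 34/21) → W = 14
  (-25/28, 97/28) → W = 59/2
  (-73/21, 127/21) → W = 166/3

The minimum is at (-11/21, 34/21). Substituting into each constraint, equality holds for (3) and (4); the remaining constraints have slack.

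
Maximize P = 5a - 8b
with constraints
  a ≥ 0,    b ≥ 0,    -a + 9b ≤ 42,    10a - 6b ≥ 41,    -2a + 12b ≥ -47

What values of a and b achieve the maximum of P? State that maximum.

a = 309/2, b = 131/6, maximum P = 3587/6

Extreme points and P = 5a - 8b:
  (41/10, 0) → P = 41/2
  (47/2, 0) → P = 235/2
  (207/28, 461/84) → P = -583/84
  (309/2, 131/6) → P = 3587/6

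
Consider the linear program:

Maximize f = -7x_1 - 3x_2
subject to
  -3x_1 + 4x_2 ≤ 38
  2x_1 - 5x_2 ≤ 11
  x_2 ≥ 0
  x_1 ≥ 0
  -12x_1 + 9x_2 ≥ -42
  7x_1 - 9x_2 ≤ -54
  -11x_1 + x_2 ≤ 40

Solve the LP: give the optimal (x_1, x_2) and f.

x_1 = 0, x_2 = 6, maximum f = -18

Corner points and f = -7x_1 - 3x_2:
  (0, 19/2) → f = -57/2
  (170/7, 194/7) → f = -1772/7
  (0, 6) → f = -18
  (96/5, 314/15) → f = -986/5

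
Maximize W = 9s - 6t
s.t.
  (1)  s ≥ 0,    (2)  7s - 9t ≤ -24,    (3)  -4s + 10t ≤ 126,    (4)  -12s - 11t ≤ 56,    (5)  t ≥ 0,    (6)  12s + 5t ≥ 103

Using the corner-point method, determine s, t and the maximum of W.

Extreme points and W = 9s - 6t:
  (447/17, 393/17) → W = 1665/17
  (807/143, 1009/143) → W = 93/11
  (20/7, 481/35) → W = -1986/35

s = 447/17, t = 393/17, maximum W = 1665/17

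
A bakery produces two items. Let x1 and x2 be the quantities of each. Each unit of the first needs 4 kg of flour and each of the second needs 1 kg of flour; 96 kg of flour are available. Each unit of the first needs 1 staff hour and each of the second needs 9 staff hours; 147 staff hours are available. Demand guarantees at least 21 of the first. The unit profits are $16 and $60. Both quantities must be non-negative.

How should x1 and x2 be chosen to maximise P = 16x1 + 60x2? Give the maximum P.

Feasible corners and P = 16x1 + 60x2:
  (24, 0) → P = 384
  (21, 0) → P = 336
  (21, 12) → P = 1056

x1 = 21, x2 = 12, maximum P = 1056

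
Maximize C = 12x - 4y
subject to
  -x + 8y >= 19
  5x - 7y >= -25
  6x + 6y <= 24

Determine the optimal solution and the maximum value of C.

x = 13/9, y = 23/9, maximum C = 64/9

Vertices and C = 12x - 4y:
  (-67/33, 70/33) → C = -1084/33
  (13/9, 23/9) → C = 64/9
  (1/4, 15/4) → C = -12

At the optimal vertex, -x + 8y = 19 and 6x + 6y = 24.
Solving simultaneously gives x = 13/9, y = 23/9.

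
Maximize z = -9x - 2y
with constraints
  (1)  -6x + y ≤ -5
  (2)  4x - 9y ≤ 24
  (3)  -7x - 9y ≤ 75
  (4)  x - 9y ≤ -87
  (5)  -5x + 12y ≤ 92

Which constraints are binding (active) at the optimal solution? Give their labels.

(4) and (5)

Extreme points and z = -9x - 2y:
  (37, 124/9) → z = -3245/9
  (372, 488/3) → z = -11020/3
  (72/11, 343/33) → z = -2630/33

The maximum is at (72/11, 343/33). Substituting into each constraint, equality holds for (4) and (5); the remaining constraints have slack.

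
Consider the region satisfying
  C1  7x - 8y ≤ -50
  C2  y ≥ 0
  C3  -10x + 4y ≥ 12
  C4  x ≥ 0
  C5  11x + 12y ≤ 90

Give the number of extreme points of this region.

Of the 10 pairwise boundary intersections, those satisfying every inequality are:
  (0, 25/4)
  (30/43, 295/43)
  (0, 15/2)

3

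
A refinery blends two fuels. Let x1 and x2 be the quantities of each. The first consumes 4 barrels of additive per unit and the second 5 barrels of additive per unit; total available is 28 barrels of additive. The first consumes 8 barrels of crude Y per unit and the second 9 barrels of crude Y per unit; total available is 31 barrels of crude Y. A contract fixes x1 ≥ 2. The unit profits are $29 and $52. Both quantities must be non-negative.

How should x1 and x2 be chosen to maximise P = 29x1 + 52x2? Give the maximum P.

Extreme points and P = 29x1 + 52x2:
  (31/8, 0) → P = 899/8
  (2, 0) → P = 58
  (2, 5/3) → P = 434/3

At the optimal vertex, 8x1 + 9x2 = 31 and x1 = 2.
Solving simultaneously gives x1 = 2, x2 = 5/3.

x1 = 2, x2 = 5/3, maximum P = 434/3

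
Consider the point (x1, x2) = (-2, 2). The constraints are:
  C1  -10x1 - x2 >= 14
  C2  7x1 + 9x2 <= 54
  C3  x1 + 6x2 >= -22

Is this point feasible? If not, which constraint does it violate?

C1: 18 ≥ 14 ✓
C2: 4 ≤ 54 ✓
C3: 10 ≥ -22 ✓

feasible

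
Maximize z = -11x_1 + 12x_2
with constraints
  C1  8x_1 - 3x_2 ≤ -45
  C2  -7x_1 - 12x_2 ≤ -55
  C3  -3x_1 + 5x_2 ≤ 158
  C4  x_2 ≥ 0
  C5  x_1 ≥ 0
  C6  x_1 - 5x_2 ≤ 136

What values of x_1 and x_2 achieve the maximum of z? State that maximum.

x_1 = 0, x_2 = 158/5, maximum z = 1896/5

Feasible corners and z = -11x_1 + 12x_2:
  (249/31, 1129/31) → z = 10809/31
  (0, 15) → z = 180
  (0, 158/5) → z = 1896/5

At the optimal vertex, -3x_1 + 5x_2 = 158 and x_1 = 0.
Solving simultaneously gives x_1 = 0, x_2 = 158/5.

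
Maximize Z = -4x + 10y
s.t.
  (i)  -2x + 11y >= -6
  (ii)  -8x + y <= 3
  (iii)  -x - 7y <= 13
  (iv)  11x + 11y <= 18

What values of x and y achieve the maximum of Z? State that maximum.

x = -5/33, y = 59/33, maximum Z = 610/33

Corner points and Z = -4x + 10y:
  (-39/86, -27/43) → Z = -192/43
  (24/13, -30/143) → Z = -1356/143
  (-5/33, 59/33) → Z = 610/33

The binding constraints are -8x + y = 3 and 11x + 11y = 18.
Solving simultaneously gives x = -5/33, y = 59/33.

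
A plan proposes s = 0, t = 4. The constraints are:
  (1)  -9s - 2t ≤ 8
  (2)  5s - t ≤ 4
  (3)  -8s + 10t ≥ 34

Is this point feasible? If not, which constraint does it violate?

(1): -8 ≤ 8 ✓
(2): -4 ≤ 4 ✓
(3): 40 ≥ 34 ✓

feasible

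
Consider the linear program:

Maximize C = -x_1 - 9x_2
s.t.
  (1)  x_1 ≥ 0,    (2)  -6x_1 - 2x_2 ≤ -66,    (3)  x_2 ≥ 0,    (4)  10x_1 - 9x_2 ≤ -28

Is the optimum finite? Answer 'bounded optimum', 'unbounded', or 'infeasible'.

Extreme points and C = -x_1 - 9x_2:
  (0, 33) → C = -297
  (269/37, 414/37) → C = -3995/37
The feasible region has finitely many vertices and no improving ray; the maximum is -3995/37 at (269/37, 414/37).

bounded optimum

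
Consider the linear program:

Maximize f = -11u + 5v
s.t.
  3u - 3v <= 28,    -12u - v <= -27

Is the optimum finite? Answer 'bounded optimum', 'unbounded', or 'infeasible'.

From the feasible point (109/39, -85/13), moving in the direction (-1, 12) keeps every constraint satisfied while f increases without bound.

unbounded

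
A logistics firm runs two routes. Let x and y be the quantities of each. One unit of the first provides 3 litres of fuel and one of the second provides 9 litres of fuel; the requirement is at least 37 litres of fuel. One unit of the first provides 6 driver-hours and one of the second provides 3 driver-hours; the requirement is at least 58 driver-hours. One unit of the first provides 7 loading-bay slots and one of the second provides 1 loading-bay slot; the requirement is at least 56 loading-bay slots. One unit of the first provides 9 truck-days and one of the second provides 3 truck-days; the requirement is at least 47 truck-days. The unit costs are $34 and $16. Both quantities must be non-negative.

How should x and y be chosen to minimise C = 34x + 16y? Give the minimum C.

x = 22/3, y = 14/3, minimum C = 324

Vertices and C = 34x + 16y:
  (0, 56) → C = 896
  (37/3, 0) → C = 1258/3
  (137/15, 16/15) → C = 1638/5
  (22/3, 14/3) → C = 324
The feasible region is unbounded (it extends along (0, 1), (1, 0)), but C strictly increases along every unbounded feasible direction, so there is no improving ray and the minimum is attained at a vertex.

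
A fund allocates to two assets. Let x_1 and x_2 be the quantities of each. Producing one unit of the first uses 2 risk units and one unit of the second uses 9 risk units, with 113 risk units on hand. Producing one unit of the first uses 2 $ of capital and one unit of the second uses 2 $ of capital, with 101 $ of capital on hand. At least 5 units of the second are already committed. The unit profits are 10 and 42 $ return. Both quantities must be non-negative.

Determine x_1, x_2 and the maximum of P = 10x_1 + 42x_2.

Vertices and P = 10x_1 + 42x_2:
  (0, 113/9) → P = 1582/3
  (0, 5) → P = 210
  (34, 5) → P = 550

The optimum lies where 2x_1 + 9x_2 = 113 and x_2 = 5.
Solving simultaneously gives x_1 = 34, x_2 = 5.

x_1 = 34, x_2 = 5, maximum P = 550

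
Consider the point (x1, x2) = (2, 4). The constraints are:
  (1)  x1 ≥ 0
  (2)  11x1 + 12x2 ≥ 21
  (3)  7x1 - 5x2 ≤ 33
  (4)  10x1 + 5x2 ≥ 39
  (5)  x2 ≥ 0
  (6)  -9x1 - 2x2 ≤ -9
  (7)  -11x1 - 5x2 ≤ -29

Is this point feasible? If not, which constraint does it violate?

(1): 2 ≥ 0 ✓
(2): 70 ≥ 21 ✓
(3): -6 ≤ 33 ✓
(4): 40 ≥ 39 ✓
(5): 4 ≥ 0 ✓
(6): -26 ≤ -9 ✓
(7): -42 ≤ -29 ✓

feasible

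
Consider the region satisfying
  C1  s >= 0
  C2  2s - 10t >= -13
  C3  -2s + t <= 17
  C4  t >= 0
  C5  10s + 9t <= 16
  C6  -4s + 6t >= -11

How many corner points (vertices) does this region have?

The feasible vertices (each the meet of two boundaries and inside every other half-plane) are:
  (0, 13/10)
  (0, 0)
  (43/118, 81/59)
  (8/5, 0)

4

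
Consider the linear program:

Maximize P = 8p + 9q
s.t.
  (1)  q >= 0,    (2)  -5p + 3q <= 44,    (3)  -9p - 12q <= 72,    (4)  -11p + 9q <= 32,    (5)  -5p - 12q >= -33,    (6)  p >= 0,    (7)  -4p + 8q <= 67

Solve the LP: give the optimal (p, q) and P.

p = 33/5, q = 0, maximum P = 264/5

Vertices and P = 8p + 9q:
  (33/5, 0) → P = 264/5
  (0, 0) → P = 0
  (0, 11/4) → P = 99/4

The optimum lies where q = 0 and -5p - 12q = -33.
Solving simultaneously gives p = 33/5, q = 0.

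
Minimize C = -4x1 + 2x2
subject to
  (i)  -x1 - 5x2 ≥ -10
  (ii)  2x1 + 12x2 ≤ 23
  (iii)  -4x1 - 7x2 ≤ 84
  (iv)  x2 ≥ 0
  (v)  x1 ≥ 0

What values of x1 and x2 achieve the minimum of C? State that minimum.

x1 = 10, x2 = 0, minimum C = -40

Vertices and C = -4x1 + 2x2:
  (5/2, 3/2) → C = -7
  (10, 0) → C = -40
  (0, 23/12) → C = 23/6
  (0, 0) → C = 0

The optimum lies where -x1 - 5x2 = -10 and x2 = 0.
Solving simultaneously gives x1 = 10, x2 = 0.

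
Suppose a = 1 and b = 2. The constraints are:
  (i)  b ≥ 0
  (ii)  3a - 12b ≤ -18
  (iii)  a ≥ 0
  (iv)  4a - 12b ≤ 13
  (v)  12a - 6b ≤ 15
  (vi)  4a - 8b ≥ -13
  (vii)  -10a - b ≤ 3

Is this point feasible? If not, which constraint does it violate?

feasible

(i): 2 ≥ 0 ✓
(ii): -21 ≤ -18 ✓
(iii): 1 ≥ 0 ✓
(iv): -20 ≤ 13 ✓
(v): 0 ≤ 15 ✓
(vi): -12 ≥ -13 ✓
(vii): -12 ≤ 3 ✓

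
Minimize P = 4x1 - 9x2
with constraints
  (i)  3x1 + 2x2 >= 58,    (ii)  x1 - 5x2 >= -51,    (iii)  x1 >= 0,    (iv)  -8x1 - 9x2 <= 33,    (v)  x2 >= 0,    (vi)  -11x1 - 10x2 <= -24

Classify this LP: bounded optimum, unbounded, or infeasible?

Vertices and P = 4x1 - 9x2:
  (188/17, 211/17) → P = -1147/17
  (58/3, 0) → P = 232/3
The feasible region has finitely many vertices and no improving ray; the minimum is -1147/17 at (188/17, 211/17).

bounded optimum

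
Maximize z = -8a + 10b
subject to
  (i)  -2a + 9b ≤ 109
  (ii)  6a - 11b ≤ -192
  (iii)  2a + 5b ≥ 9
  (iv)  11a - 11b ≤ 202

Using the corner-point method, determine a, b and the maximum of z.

Vertices and z = -8a + 10b:
  (-529/32, 135/16) → z = 1733/8
  (-116/7, 59/7) → z = 1518/7
  (-861/52, 219/26) → z = 2817/13

a = -116/7, b = 59/7, maximum z = 1518/7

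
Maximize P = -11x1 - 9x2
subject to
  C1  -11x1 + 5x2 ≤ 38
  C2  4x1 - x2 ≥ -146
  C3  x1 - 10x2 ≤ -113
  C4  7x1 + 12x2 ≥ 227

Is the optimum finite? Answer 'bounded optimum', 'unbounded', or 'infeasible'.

bounded optimum

Vertices and P = -11x1 - 9x2:
  (679/167, 2763/167) → P = -32336/167
  (457/41, 509/41) → P = -9608/41
The feasible region has finitely many vertices and no improving ray; the maximum is -32336/167 at (679/167, 2763/167).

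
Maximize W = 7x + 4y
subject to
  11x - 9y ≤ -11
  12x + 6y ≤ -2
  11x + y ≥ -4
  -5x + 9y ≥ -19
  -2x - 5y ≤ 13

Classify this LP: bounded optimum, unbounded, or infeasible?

infeasible

The boundaries 11x - 9y = -11 and 12x + 6y = -2 meet at (-14/29, 55/87), but that point violates 11x + y ≥ -4. Every candidate vertex is excluded by some other constraint, so the feasible region is empty.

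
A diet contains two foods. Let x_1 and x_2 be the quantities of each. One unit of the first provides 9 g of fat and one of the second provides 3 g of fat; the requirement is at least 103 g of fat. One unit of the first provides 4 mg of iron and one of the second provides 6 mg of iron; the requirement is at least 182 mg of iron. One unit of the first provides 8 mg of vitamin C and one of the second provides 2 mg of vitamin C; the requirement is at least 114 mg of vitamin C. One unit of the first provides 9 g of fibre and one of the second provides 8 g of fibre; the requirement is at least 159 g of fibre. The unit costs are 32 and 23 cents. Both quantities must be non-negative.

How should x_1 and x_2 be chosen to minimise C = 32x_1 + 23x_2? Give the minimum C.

Extreme points and C = 32x_1 + 23x_2:
  (0, 57) → C = 1311
  (91/2, 0) → C = 1456
  (8, 25) → C = 831
The feasible region is unbounded (it extends along (0, 1), (1, 0)), but C strictly increases along every unbounded feasible direction, so there is no improving ray and the minimum is attained at a vertex.

x_1 = 8, x_2 = 25, minimum C = 831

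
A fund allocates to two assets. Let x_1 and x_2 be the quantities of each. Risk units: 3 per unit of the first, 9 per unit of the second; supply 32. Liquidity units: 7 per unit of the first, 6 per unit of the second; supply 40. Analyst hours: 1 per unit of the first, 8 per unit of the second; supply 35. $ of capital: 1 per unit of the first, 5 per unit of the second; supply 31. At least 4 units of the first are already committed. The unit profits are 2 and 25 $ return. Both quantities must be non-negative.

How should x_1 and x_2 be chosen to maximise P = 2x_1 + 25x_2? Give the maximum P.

x_1 = 4, x_2 = 2, maximum P = 58

Vertices and P = 2x_1 + 25x_2:
  (40/7, 0) → P = 80/7
  (4, 0) → P = 8
  (4, 2) → P = 58

At the optimal vertex, 7x_1 + 6x_2 = 40 and x_1 = 4.
Solving simultaneously gives x_1 = 4, x_2 = 2.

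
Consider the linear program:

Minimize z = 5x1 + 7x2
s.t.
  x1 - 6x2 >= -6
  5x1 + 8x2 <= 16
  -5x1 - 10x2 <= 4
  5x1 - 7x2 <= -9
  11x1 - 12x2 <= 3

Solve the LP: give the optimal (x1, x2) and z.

x1 = -21/10, x2 = 13/20, minimum z = -119/20

Vertices and z = 5x1 + 7x2:
  (-21/10, 13/20) → z = -119/20
  (-12/23, 21/23) → z = 87/23
  (-118/85, 5/17) → z = -83/17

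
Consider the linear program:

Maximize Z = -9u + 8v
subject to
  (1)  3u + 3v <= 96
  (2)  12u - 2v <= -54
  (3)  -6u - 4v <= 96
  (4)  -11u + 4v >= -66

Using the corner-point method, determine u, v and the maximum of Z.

Corner points and Z = -9u + 8v:
  (5/7, 219/7) → Z = 1707/7
  (-112, 144) → Z = 2160
  (-34/5, -69/5) → Z = -246/5

The binding constraints are 3u + 3v = 96 and -6u - 4v = 96.
Solving simultaneously gives u = -112, v = 144.

u = -112, v = 144, maximum Z = 2160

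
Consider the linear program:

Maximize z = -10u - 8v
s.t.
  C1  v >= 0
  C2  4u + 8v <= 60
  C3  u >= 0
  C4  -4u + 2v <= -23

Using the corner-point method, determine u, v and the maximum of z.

u = 23/4, v = 0, maximum z = -115/2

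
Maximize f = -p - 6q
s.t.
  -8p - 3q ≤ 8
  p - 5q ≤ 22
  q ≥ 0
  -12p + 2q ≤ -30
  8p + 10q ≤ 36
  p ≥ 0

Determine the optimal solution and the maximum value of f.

p = 5/2, q = 0, maximum f = -5/2

At the optimal vertex, q = 0 and -12p + 2q = -30.
Solving simultaneously gives p = 5/2, q = 0.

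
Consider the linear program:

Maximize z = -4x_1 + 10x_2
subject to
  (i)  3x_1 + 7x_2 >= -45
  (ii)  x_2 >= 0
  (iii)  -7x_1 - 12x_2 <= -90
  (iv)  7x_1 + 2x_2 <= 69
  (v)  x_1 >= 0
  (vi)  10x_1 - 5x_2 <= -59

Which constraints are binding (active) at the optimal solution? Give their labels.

(iv) and (v)

Corner points and z = -4x_1 + 10x_2:
  (0, 69/2) → z = 345
  (227/55, 1103/55) → z = 10122/55
  (0, 59/5) → z = 118

The maximum is at (0, 69/2). Substituting into each constraint, equality holds for (iv) and (v); the remaining constraints have slack.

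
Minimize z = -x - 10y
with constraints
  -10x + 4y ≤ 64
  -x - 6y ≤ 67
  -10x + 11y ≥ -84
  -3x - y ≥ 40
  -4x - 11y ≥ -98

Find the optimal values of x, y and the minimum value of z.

Extreme points and z = -x - 10y:
  (-163/16, -303/32) → z = 839/8
  (-112/11, -104/11) → z = 1152/11
  (-173/17, -161/17) → z = 1783/17

The optimum lies where -10x + 4y = 64 and -3x - y = 40.
Solving simultaneously gives x = -112/11, y = -104/11.

x = -112/11, y = -104/11, minimum z = 1152/11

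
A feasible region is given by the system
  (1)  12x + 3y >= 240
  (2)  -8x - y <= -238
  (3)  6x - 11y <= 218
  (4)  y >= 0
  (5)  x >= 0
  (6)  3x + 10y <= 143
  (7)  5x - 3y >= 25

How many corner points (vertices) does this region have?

4

Pairwise boundary intersections that survive every other constraint:
  (119/4, 0)
  (2237/77, 430/77)
  (109/3, 0)
  (1251/31, 68/31)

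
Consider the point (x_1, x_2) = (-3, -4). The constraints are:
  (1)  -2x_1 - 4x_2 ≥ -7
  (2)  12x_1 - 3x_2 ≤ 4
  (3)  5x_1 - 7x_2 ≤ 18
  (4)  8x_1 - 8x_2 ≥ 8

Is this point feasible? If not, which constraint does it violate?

feasible

(1): 22 ≥ -7 ✓
(2): -24 ≤ 4 ✓
(3): 13 ≤ 18 ✓
(4): 8 ≥ 8 ✓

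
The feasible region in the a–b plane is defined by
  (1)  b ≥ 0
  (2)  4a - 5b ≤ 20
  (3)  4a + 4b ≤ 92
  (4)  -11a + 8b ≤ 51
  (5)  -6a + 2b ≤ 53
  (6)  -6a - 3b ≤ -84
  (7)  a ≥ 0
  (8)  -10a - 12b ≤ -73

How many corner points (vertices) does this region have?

The feasible vertices (each the meet of two boundaries and inside every other half-plane) are:
  (15, 8)
  (80/7, 36/7)
  (7, 16)
  (173/27, 410/27)

4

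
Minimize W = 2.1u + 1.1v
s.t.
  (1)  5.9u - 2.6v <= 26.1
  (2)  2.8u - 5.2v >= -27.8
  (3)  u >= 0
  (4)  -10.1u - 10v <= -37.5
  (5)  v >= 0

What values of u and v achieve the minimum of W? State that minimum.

Extreme points and W = 2.1u + 1.1v:
  (80/9, 2371/234) → W = 69761/2340
  (261/59, 0) → W = 5481/590
  (0, 139/26) → W = 1529/260
  (0, 15/4) → W = 33/8
  (375/101, 0) → W = 1575/202

u = 0, v = 3.75, minimum W = 4.125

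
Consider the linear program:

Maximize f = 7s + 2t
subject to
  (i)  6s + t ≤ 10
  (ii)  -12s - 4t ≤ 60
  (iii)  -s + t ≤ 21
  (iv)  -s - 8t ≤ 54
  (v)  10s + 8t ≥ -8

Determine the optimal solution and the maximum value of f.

Corner points and f = 7s + 2t:
  (-11/7, 136/7) → f = 195/7
  (44/19, -74/19) → f = 160/19
  (-9, 12) → f = -39
  (-8, 9) → f = -38

s = -11/7, t = 136/7, maximum f = 195/7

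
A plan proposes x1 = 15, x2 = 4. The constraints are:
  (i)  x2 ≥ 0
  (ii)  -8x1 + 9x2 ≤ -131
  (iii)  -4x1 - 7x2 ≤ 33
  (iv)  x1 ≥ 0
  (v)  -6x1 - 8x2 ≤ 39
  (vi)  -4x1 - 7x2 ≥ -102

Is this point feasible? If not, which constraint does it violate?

Constraint (ii): -8x1 + 9x2 = -84, which is not ≤ -131. All other constraints are satisfied.

not feasible — violates (ii)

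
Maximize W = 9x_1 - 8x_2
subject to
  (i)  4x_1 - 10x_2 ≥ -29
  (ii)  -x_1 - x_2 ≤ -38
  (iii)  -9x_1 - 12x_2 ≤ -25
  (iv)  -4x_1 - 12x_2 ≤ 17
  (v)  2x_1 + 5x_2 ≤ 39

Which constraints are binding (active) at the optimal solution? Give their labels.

Feasible corners and W = 9x_1 - 8x_2:
  (473/8, -169/8) → W = 5609/8
  (151/3, -37/3) → W = 1655/3
  (553/4, -95/2) → W = 6497/4

The maximum is at (553/4, -95/2). Substituting into each constraint, equality holds for (iv) and (v); the remaining constraints have slack.

(iv) and (v)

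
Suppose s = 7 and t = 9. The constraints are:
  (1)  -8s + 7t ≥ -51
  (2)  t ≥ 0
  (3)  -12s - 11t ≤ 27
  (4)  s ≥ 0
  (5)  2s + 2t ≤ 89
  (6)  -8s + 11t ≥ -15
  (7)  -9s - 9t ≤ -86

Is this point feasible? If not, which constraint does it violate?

(1): 7 ≥ -51 ✓
(2): 9 ≥ 0 ✓
(3): -183 ≤ 27 ✓
(4): 7 ≥ 0 ✓
(5): 32 ≤ 89 ✓
(6): 43 ≥ -15 ✓
(7): -144 ≤ -86 ✓

feasible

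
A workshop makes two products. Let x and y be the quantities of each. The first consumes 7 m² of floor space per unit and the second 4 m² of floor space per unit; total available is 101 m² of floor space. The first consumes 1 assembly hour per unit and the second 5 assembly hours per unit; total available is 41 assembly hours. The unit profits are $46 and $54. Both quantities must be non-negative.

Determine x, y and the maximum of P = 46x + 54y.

Vertices and P = 46x + 54y:
  (0, 0) → P = 0
  (0, 41/5) → P = 2214/5
  (101/7, 0) → P = 4646/7
  (11, 6) → P = 830

x = 11, y = 6, maximum P = 830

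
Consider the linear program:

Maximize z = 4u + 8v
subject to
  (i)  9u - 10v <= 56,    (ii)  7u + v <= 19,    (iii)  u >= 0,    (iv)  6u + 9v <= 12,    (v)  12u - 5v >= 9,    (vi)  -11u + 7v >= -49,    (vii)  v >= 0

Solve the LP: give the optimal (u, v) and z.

Corner points and z = 4u + 8v:
  (47/46, 15/23) → z = 214/23
  (2, 0) → z = 8
  (3/4, 0) → z = 3

u = 47/46, v = 15/23, maximum z = 214/23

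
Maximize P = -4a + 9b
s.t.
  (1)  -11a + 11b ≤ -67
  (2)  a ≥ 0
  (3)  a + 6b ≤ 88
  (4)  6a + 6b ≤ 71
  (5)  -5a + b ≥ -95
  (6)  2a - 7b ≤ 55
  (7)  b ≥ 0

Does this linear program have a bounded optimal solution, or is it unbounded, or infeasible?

Vertices and P = -4a + 9b:
  (1183/132, 379/132) → P = -1321/132
  (67/11, 0) → P = -268/11
  (71/6, 0) → P = -142/3
The feasible region has finitely many vertices and no improving ray; the maximum is -1321/132 at (1183/132, 379/132).

bounded optimum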